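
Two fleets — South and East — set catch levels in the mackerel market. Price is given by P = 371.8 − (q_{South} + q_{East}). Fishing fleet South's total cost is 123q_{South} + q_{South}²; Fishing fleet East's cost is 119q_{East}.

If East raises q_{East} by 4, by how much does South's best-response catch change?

-1

Fishing fleet South's profit: π = q_{South}(371.8 − (q_{South} + q_{East})) − 123q_{South} − q_{South}².
∂π/∂q_{South} = 248.8 − 4q_{South} − q_{East} = 0, so q_{South} = 62.2 − 0.25q_{East}.
The reaction-function slope is −0.25, so a 4-unit rise in q_{East} moves q_{South} by −0.25 × 4 = −1. South's best response falls — the actions are strategic substitutes.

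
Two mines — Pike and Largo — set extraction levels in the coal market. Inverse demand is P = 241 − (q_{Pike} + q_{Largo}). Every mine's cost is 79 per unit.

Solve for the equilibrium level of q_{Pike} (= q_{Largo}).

Mine Pike's profit: π = q_{Pike}(241 − (q_{Pike} + q_{Largo})) − 79q_{Pike}.
∂π/∂q_{Pike} = 162 − 2q_{Pike} − q_{Largo} = 0, so q_{Pike} = 81 − 0.5q_{Largo}.
The game is symmetric, so in equilibrium q_{Largo} = q_{Pike}: the reaction function gives 1.5q_{Pike} = 81, hence q_{Pike} = 54.

54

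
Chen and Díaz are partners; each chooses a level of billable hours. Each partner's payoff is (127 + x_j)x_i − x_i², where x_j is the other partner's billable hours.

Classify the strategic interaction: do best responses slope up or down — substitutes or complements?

strategic complements

Chen's payoff is (127 + x_D)x_C − x_C².
∂π/∂x_C = 127 + x_D − 2x_C = 0, so x_C = 63.5 + 0.5x_D.
The best-response slope dx_C/dx_D = 0.5 > 0: the reaction function is upward-sloping, so the choices are strategic complements.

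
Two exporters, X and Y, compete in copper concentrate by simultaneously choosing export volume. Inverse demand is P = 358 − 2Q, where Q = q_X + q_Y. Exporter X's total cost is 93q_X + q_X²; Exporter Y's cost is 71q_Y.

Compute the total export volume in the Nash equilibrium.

Exporter X's profit: π = q_X(358 − 2(q_X + q_Y)) − 93q_X − q_X².
∂π/∂q_X = 265 − 6q_X − 2q_Y = 0, so q_X = 265/6 − (1/3)q_Y.
For Y: ∂π/∂q_Y = 287 − 4q_Y − 2q_X = 0 ⇒ q_Y = 71.75 − 0.5q_X.
Solving the two reaction functions simultaneously: (1 − (−1/3)(−0.5))q_X = 265/6 − (1/3)·71.75, so (5/6)q_X = 20.25 and q_X = 24.3.
Then q_Y = 71.75 − 0.5·24.3 = 59.6.
Total export volume: 24.3 + 59.6 = 83.9.

83.9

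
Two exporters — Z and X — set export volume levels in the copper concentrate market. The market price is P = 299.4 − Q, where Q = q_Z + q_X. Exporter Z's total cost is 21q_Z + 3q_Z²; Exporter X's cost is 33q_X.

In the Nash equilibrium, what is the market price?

156.52

Exporter Z's profit: π = q_Z(299.4 − (q_Z + q_X)) − 21q_Z − 3q_Z².
∂π/∂q_Z = 278.4 − 8q_Z − q_X = 0, so q_Z = 34.8 − 0.125q_X.
For X: ∂π/∂q_X = 266.4 − 2q_X − q_Z = 0 ⇒ q_X = 133.2 − 0.5q_Z.
Substituting the second reaction function into the first: q_Z = 34.8 − 0.125(133.2 − 0.5q_Z), which gives 0.9375q_Z = 18.15 ⇒ q_Z = 19.36.
Then q_X = 133.2 − 0.5·19.36 = 123.52.
Equilibrium price: P = 299.4 − 142.88 = 156.52.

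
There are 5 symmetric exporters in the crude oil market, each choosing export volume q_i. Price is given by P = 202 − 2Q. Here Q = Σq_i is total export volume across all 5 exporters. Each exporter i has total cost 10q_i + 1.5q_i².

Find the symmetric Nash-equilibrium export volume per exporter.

A representative exporter's profit is π_i = q_i(202 − 2Q) − 10q_i − 1.5q_i², with Q = q_i + Σ_{j≠i} q_j.
First-order condition: 192 − 7q_i − 2Σ_{j≠i} q_j = 0.
Imposing symmetry (q_j = q for all j) turns Σ_{j≠i} q_j into 4q, so 192 = 15q and q = 12.8.

12.8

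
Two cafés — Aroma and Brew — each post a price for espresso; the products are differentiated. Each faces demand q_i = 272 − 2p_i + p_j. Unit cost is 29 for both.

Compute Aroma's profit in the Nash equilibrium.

Aroma's profit: π = (p_{Aroma} − 29)(272 − 2p_{Aroma} + p_{Brew}).
∂π/∂p_{Aroma} = 330 − 4p_{Aroma} + p_{Brew} = 0 ⇒ p_{Aroma} = 82.5 + 0.25p_{Brew}.
Setting p_{Aroma} = p_{Brew} in the reaction function: p_{Aroma} = 82.5 + 0.25p_{Aroma}, so p_{Aroma} = 82.5 / 0.75 = 110.
q_{Aroma} = 272 − 2·110 + 110 = 162.
Profit = (110 − 29)·162 = 13122.

13122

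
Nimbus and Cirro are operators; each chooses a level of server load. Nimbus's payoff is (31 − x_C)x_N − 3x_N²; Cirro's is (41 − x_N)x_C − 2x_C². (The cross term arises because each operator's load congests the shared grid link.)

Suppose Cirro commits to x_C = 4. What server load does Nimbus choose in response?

Expanding Nimbus's payoff: 31x_N − x_Cx_N − 3x_N².
∂π/∂x_N = 31 − x_C − 6x_N = 0, so x_N = 31/6 − (1/6)x_C.
At x_C = 4: x_N = 31/6 − (1/6)·4 = 4.5.

4.5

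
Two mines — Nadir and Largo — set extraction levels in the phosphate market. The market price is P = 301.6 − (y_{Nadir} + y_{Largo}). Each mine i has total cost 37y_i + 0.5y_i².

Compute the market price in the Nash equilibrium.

169.3

Mine Nadir's profit: π = y_{Nadir}(301.6 − (y_{Nadir} + y_{Largo})) − 37y_{Nadir} − 0.5y_{Nadir}².
∂π/∂y_{Nadir} = 264.6 − 3y_{Nadir} − y_{Largo} = 0, so y_{Nadir} = 88.2 − (1/3)y_{Largo}.
Setting y_{Nadir} = y_{Largo} in the reaction function: y_{Nadir} = 88.2 − (1/3)y_{Nadir}, so y_{Nadir} = 88.2 / (4/3) = 66.15.
Equilibrium price: P = 301.6 − 132.3 = 169.3.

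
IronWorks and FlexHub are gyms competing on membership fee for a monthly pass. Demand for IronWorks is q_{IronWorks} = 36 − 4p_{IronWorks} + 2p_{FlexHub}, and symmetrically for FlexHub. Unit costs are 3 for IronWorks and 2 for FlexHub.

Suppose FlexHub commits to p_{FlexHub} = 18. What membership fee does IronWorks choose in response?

IronWorks's profit: π = (p_{IronWorks} − 3)(36 − 4p_{IronWorks} + 2p_{FlexHub}).
∂π/∂p_{IronWorks} = 48 − 8p_{IronWorks} + 2p_{FlexHub} = 0 ⇒ p_{IronWorks} = 6 + 0.25p_{FlexHub}.
At p_{FlexHub} = 18: p_{IronWorks} = 6 + 0.25·18 = 10.5.

10.5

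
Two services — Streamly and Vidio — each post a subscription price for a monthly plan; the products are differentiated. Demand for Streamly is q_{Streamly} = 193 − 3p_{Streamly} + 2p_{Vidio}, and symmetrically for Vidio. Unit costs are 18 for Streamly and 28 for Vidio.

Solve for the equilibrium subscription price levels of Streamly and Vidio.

63.625, 67.375

Streamly's profit: π = (p_{Streamly} − 18)(193 − 3p_{Streamly} + 2p_{Vidio}).
∂π/∂p_{Streamly} = 247 − 6p_{Streamly} + 2p_{Vidio} = 0 ⇒ p_{Streamly} = 247/6 + (1/3)p_{Vidio}.
Similarly p_{Vidio} = 277/6 + (1/3)p_{Streamly}.
Solving the two reaction functions simultaneously: (1 − (1/3)(1/3))p_{Streamly} = 247/6 + (1/3)·(277/6), so (8/9)p_{Streamly} = 509/9 and p_{Streamly} = 63.625.
Then p_{Vidio} = 277/6 + (1/3)·63.625 = 67.375.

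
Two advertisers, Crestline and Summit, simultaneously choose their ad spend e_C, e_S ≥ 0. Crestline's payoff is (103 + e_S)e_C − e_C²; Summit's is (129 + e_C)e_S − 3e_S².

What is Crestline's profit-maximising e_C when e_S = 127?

Expanding Crestline's payoff: 103e_C + e_Se_C − e_C².
∂π/∂e_C = 103 + e_S − 2e_C = 0, so e_C = 51.5 + 0.5e_S.
At e_S = 127: e_C = 51.5 + 0.5·127 = 115.

115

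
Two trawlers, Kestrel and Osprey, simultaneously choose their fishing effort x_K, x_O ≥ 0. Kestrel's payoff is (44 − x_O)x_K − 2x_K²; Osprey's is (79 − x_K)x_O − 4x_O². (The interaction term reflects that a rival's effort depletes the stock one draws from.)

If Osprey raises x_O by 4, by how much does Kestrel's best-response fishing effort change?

-1

Expanding Kestrel's payoff: 44x_K − x_Ox_K − 2x_K².
∂π/∂x_K = 44 − x_O − 4x_K = 0, so x_K = 11 − 0.25x_O.
The reaction-function slope is −0.25, so a 4-unit rise in x_O moves x_K by −0.25 × 4 = −1. Kestrel's best response falls — the actions are strategic substitutes.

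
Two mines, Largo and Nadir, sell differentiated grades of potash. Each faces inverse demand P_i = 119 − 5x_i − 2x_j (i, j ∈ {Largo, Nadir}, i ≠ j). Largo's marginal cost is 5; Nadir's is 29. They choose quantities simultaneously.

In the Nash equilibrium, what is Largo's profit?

Mine Largo's profit: π = x_{Largo}(119 − 5x_{Largo} − 2x_{Nadir}) − 5x_{Largo}.
∂π/∂x_{Largo} = 114 − 10x_{Largo} − 2x_{Nadir} = 0 ⇒ x_{Largo} = 11.4 − 0.2x_{Nadir}.
Similarly x_{Nadir} = 9 − 0.2x_{Largo}.
Plugging x_{Nadir} into Largo's best response: x_{Largo} = 11.4 − 0.2(9 − 0.2x_{Largo}) ⇒ 0.96x_{Largo} = 9.6, so x_{Largo} = 10.
Then x_{Nadir} = 9 − 0.2·10 = 7.
P_{Largo} = 119 − 5·10 − 2·7 = 55.
Profit = (55 − 5)·10 = 500.

500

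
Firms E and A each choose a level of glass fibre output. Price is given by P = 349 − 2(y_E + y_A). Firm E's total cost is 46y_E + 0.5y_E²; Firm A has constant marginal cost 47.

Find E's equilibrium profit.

Firm E's profit: π = y_E(349 − 2(y_E + y_A)) − 46y_E − 0.5y_E².
∂π/∂y_E = 303 − 5y_E − 2y_A = 0, so y_E = 60.6 − 0.4y_A.
For A: ∂π/∂y_A = 302 − 4y_A − 2y_E = 0 ⇒ y_A = 75.5 − 0.5y_E.
Substituting the second reaction function into the first: y_E = 60.6 − 0.4(75.5 − 0.5y_E), which gives 0.8y_E = 30.4 ⇒ y_E = 38.
Then y_A = 75.5 − 0.5·38 = 56.5.
Price P = 349 − 2·94.5 = 160.
E's profit: (160 − 46)·38 − 0.5(38)² = 3610.

3610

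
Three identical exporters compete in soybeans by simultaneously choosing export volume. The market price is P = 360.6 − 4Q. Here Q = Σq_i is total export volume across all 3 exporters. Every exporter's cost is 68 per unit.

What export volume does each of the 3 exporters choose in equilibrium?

A representative exporter's profit is π_i = q_i(360.6 − 4Q) − 68q_i, with Q = q_i + Σ_{j≠i} q_j.
First-order condition: 292.6 − 8q_i − 4Σ_{j≠i} q_j = 0.
With identical exporters, set every q_j = q: then 292.6 − 8q − 8q = 0, i.e. q = 292.6/16 = 18.2875.

18.2875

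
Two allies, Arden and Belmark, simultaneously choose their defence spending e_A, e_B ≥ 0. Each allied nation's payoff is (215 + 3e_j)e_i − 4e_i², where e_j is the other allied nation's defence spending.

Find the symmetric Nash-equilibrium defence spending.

Arden's payoff is (215 + 3e_B)e_A − 4e_A².
∂π/∂e_A = 215 + 3e_B − 8e_A = 0, so e_A = 26.875 + 0.375e_B.
The game is symmetric, so in equilibrium e_B = e_A: the reaction function gives 0.625e_A = 26.875, hence e_A = 43.

43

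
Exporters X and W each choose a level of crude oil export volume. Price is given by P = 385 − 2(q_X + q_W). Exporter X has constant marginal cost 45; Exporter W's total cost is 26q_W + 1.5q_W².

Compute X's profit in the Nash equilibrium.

9591.125

Exporter X's profit: π = q_X(385 − 2(q_X + q_W)) − 45q_X.
∂π/∂q_X = 340 − 4q_X − 2q_W = 0, so q_X = 85 − 0.5q_W.
For W: ∂π/∂q_W = 359 − 7q_W − 2q_X = 0 ⇒ q_W = 359/7 − (2/7)q_X.
Substituting the second reaction function into the first: q_X = 85 − 0.5(359/7 − (2/7)q_X), which gives (6/7)q_X = 831/14 ⇒ q_X = 69.25.
Then q_W = 359/7 − (2/7)·69.25 = 31.5.
Price P = 385 − 2·100.75 = 183.5.
X's profit: (183.5 − 45)·69.25 = 9591.125.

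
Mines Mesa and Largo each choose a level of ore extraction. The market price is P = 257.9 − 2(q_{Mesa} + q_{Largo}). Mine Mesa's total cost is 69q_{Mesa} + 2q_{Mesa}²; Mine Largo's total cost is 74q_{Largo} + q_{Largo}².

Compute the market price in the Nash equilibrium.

Mine Mesa's profit: π = q_{Mesa}(257.9 − 2(q_{Mesa} + q_{Largo})) − 69q_{Mesa} − 2q_{Mesa}².
∂π/∂q_{Mesa} = 188.9 − 8q_{Mesa} − 2q_{Largo} = 0, so q_{Mesa} = 23.6125 − 0.25q_{Largo}.
For Largo: ∂π/∂q_{Largo} = 183.9 − 6q_{Largo} − 2q_{Mesa} = 0 ⇒ q_{Largo} = 30.65 − (1/3)q_{Mesa}.
Substituting the second reaction function into the first: q_{Mesa} = 23.6125 − 0.25(30.65 − (1/3)q_{Mesa}), which gives (11/12)q_{Mesa} = 15.95 ⇒ q_{Mesa} = 17.4.
Then q_{Largo} = 30.65 − (1/3)·17.4 = 24.85.
Equilibrium price: P = 257.9 − 2·42.25 = 173.4.

173.4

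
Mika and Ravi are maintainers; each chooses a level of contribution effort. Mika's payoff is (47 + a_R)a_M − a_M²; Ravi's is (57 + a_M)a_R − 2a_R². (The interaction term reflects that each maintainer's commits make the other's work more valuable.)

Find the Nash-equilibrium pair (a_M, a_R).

35, 23

Expanding Mika's payoff: 47a_M + a_Ra_M − a_M².
∂π/∂a_M = 47 + a_R − 2a_M = 0, so a_M = 23.5 + 0.5a_R.
Likewise for Ravi: a_R = 14.25 + 0.25a_M.
Substituting the second reaction function into the first: a_M = 23.5 + 0.5(14.25 + 0.25a_M), which gives 0.875a_M = 30.625 ⇒ a_M = 35.
Then a_R = 14.25 + 0.25·35 = 23.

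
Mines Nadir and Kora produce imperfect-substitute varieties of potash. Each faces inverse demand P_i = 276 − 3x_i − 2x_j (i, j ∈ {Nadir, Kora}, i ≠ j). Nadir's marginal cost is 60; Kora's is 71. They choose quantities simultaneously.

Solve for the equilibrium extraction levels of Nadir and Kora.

Mine Nadir's profit: π = x_{Nadir}(276 − 3x_{Nadir} − 2x_{Kora}) − 60x_{Nadir}.
∂π/∂x_{Nadir} = 216 − 6x_{Nadir} − 2x_{Kora} = 0 ⇒ x_{Nadir} = 36 − (1/3)x_{Kora}.
Similarly x_{Kora} = 205/6 − (1/3)x_{Nadir}.
Plugging x_{Kora} into Nadir's best response: x_{Nadir} = 36 − (1/3)(205/6 − (1/3)x_{Nadir}) ⇒ (8/9)x_{Nadir} = 443/18, so x_{Nadir} = 27.6875.
Then x_{Kora} = 205/6 − (1/3)·27.6875 = 24.9375.

27.6875, 24.9375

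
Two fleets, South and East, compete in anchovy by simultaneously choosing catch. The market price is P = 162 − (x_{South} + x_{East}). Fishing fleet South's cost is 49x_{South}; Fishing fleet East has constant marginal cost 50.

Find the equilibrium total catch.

Fishing fleet South's profit: π = x_{South}(162 − (x_{South} + x_{East})) − 49x_{South}.
∂π/∂x_{South} = 113 − 2x_{South} − x_{East} = 0, so x_{South} = 56.5 − 0.5x_{East}.
By the same steps for East: x_{East} = 56 − 0.5x_{South}.
Plugging x_{East} into South's best response: x_{South} = 56.5 − 0.5(56 − 0.5x_{South}) ⇒ 0.75x_{South} = 28.5, so x_{South} = 38.
Then x_{East} = 56 − 0.5·38 = 37.
Total catch: 38 + 37 = 75.

75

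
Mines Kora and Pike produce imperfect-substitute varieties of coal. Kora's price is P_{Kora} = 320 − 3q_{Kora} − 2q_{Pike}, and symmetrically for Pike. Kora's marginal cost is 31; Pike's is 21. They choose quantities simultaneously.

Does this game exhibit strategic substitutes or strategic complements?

strategic substitutes

Mine Kora's profit: π = q_{Kora}(320 − 3q_{Kora} − 2q_{Pike}) − 31q_{Kora}.
∂π/∂q_{Kora} = 289 − 6q_{Kora} − 2q_{Pike} = 0 ⇒ q_{Kora} = 289/6 − (1/3)q_{Pike}.
The best-response slope dq_{Kora}/dq_{Pike} = −1/3 < 0: the reaction function is downward-sloping, so the choices are strategic substitutes.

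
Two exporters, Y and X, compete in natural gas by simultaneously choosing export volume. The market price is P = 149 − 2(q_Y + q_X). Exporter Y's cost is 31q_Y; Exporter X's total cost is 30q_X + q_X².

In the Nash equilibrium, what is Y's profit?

1104.5

Exporter Y's profit: π = q_Y(149 − 2(q_Y + q_X)) − 31q_Y.
∂π/∂q_Y = 118 − 4q_Y − 2q_X = 0, so q_Y = 29.5 − 0.5q_X.
For X: ∂π/∂q_X = 119 − 6q_X − 2q_Y = 0 ⇒ q_X = 119/6 − (1/3)q_Y.
Solving the two reaction functions simultaneously: (1 − (−0.5)(−1/3))q_Y = 29.5 − 0.5·(119/6), so (5/6)q_Y = 235/12 and q_Y = 23.5.
Then q_X = 119/6 − (1/3)·23.5 = 12.
Price P = 149 − 2·35.5 = 78.
Y's profit: (78 − 31)·23.5 = 1104.5.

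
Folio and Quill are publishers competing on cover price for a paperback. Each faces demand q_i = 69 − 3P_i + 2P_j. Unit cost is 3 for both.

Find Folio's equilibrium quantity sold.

49.5

Folio's profit: π = (P_{Folio} − 3)(69 − 3P_{Folio} + 2P_{Quill}).
∂π/∂P_{Folio} = 78 − 6P_{Folio} + 2P_{Quill} = 0 ⇒ P_{Folio} = 13 + (1/3)P_{Quill}.
By symmetry P_{Quill} = P_{Folio}; substituting into the reaction function, (2/3)P_{Folio} = 13 and P_{Folio} = 19.5.
q_{Folio} = 69 − 3·19.5 + 2·19.5 = 49.5.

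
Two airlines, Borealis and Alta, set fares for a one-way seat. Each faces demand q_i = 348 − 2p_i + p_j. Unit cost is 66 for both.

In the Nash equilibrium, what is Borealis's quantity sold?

188

Borealis's profit: π = (p_{Borealis} − 66)(348 − 2p_{Borealis} + p_{Alta}).
∂π/∂p_{Borealis} = 480 − 4p_{Borealis} + p_{Alta} = 0 ⇒ p_{Borealis} = 120 + 0.25p_{Alta}.
The game is symmetric, so in equilibrium p_{Alta} = p_{Borealis}: the reaction function gives 0.75p_{Borealis} = 120, hence p_{Borealis} = 160.
q_{Borealis} = 348 − 2·160 + 160 = 188.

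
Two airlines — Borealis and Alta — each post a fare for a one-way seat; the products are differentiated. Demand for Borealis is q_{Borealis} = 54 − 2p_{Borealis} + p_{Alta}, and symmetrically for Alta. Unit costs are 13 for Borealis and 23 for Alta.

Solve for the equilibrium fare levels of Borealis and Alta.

Borealis's profit: π = (p_{Borealis} − 13)(54 − 2p_{Borealis} + p_{Alta}).
∂π/∂p_{Borealis} = 80 − 4p_{Borealis} + p_{Alta} = 0 ⇒ p_{Borealis} = 20 + 0.25p_{Alta}.
Similarly p_{Alta} = 25 + 0.25p_{Borealis}.
Substituting the second reaction function into the first: p_{Borealis} = 20 + 0.25(25 + 0.25p_{Borealis}), which gives 0.9375p_{Borealis} = 26.25 ⇒ p_{Borealis} = 28.
Then p_{Alta} = 25 + 0.25·28 = 32.

28, 32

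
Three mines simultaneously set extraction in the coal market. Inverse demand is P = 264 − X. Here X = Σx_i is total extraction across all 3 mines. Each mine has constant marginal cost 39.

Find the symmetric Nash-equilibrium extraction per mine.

56.25

A representative mine's profit is π_i = x_i(264 − X) − 39x_i, with X = x_i + Σ_{j≠i} x_j.
First-order condition: 225 − 2x_i − Σ_{j≠i} x_j = 0.
With identical mines, set every x_j = x: then 225 − 2x − 2x = 0, i.e. x = 225/4 = 56.25.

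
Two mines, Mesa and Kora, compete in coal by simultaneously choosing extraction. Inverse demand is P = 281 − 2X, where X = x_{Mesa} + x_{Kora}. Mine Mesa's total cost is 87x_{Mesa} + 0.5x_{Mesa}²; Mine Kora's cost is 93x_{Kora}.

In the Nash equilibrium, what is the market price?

162

Mine Mesa's profit: π = x_{Mesa}(281 − 2(x_{Mesa} + x_{Kora})) − 87x_{Mesa} − 0.5x_{Mesa}².
∂π/∂x_{Mesa} = 194 − 5x_{Mesa} − 2x_{Kora} = 0, so x_{Mesa} = 38.8 − 0.4x_{Kora}.
For Kora: ∂π/∂x_{Kora} = 188 − 4x_{Kora} − 2x_{Mesa} = 0 ⇒ x_{Kora} = 47 − 0.5x_{Mesa}.
Substituting the second reaction function into the first: x_{Mesa} = 38.8 − 0.4(47 − 0.5x_{Mesa}), which gives 0.8x_{Mesa} = 20 ⇒ x_{Mesa} = 25.
Then x_{Kora} = 47 − 0.5·25 = 34.5.
Equilibrium price: P = 281 − 2·59.5 = 162.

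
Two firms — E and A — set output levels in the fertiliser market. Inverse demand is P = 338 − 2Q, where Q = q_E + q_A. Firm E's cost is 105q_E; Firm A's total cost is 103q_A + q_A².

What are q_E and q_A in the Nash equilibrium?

46.4, 23.7

Firm E's profit: π = q_E(338 − 2(q_E + q_A)) − 105q_E.
∂π/∂q_E = 233 − 4q_E − 2q_A = 0, so q_E = 58.25 − 0.5q_A.
For A: ∂π/∂q_A = 235 − 6q_A − 2q_E = 0 ⇒ q_A = 235/6 − (1/3)q_E.
Substituting the second reaction function into the first: q_E = 58.25 − 0.5(235/6 − (1/3)q_E), which gives (5/6)q_E = 116/3 ⇒ q_E = 46.4.
Then q_A = 235/6 − (1/3)·46.4 = 23.7.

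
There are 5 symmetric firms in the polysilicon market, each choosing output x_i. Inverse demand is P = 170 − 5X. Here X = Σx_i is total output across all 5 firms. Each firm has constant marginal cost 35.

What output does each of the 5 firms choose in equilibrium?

4.5

A representative firm's profit is π_i = x_i(170 − 5X) − 35x_i, with X = x_i + Σ_{j≠i} x_j.
First-order condition: 135 − 10x_i − 5Σ_{j≠i} x_j = 0.
Imposing symmetry (x_j = x for all j) turns Σ_{j≠i} x_j into 4x, so 135 = 30x and x = 4.5.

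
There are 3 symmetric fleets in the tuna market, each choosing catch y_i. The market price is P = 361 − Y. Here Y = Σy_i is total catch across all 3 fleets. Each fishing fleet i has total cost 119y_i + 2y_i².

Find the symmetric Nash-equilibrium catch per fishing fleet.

A representative fishing fleet's profit is π_i = y_i(361 − Y) − 119y_i − 2y_i², with Y = y_i + Σ_{j≠i} y_j.
First-order condition: 242 − 6y_i − Σ_{j≠i} y_j = 0.
In a symmetric equilibrium every fishing fleet chooses the same y, so Σ_{j≠i} y_j = 2y. The condition becomes 242 − 8y = 0, giving y = 242/8 = 30.25.

30.25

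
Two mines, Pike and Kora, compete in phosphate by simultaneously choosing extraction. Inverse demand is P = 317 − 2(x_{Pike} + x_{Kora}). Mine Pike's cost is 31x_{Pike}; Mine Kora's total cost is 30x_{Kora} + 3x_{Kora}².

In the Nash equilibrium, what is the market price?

158

Mine Pike's profit: π = x_{Pike}(317 − 2(x_{Pike} + x_{Kora})) − 31x_{Pike}.
∂π/∂x_{Pike} = 286 − 4x_{Pike} − 2x_{Kora} = 0, so x_{Pike} = 71.5 − 0.5x_{Kora}.
For Kora: ∂π/∂x_{Kora} = 287 − 10x_{Kora} − 2x_{Pike} = 0 ⇒ x_{Kora} = 28.7 − 0.2x_{Pike}.
Solving the two reaction functions simultaneously: (1 − (−0.5)(−0.2))x_{Pike} = 71.5 − 0.5·28.7, so 0.9x_{Pike} = 57.15 and x_{Pike} = 63.5.
Then x_{Kora} = 28.7 − 0.2·63.5 = 16.
Equilibrium price: P = 317 − 2·79.5 = 158.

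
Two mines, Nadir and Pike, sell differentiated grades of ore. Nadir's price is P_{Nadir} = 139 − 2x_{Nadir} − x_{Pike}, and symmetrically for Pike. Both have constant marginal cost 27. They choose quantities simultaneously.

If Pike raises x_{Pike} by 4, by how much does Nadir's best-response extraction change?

-1

Mine Nadir's profit: π = x_{Nadir}(139 − 2x_{Nadir} − x_{Pike}) − 27x_{Nadir}.
∂π/∂x_{Nadir} = 112 − 4x_{Nadir} − x_{Pike} = 0 ⇒ x_{Nadir} = 28 − 0.25x_{Pike}.
The reaction-function slope is −0.25, so a 4-unit rise in x_{Pike} moves x_{Nadir} by −0.25 × 4 = −1. Nadir's best response falls — the actions are strategic substitutes.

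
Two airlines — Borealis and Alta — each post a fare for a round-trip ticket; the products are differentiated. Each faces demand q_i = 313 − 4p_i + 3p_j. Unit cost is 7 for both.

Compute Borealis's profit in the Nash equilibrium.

Borealis's profit: π = (p_{Borealis} − 7)(313 − 4p_{Borealis} + 3p_{Alta}).
∂π/∂p_{Borealis} = 341 − 8p_{Borealis} + 3p_{Alta} = 0 ⇒ p_{Borealis} = 42.625 + 0.375p_{Alta}.
By symmetry p_{Alta} = p_{Borealis}; substituting into the reaction function, 0.625p_{Borealis} = 42.625 and p_{Borealis} = 68.2.
q_{Borealis} = 313 − 4·68.2 + 3·68.2 = 244.8.
Profit = (68.2 − 7)·244.8 = 14981.76.

14981.76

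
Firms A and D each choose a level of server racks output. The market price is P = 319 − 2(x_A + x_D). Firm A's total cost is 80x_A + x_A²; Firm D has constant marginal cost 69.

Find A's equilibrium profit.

1559.52

Firm A's profit: π = x_A(319 − 2(x_A + x_D)) − 80x_A − x_A².
∂π/∂x_A = 239 − 6x_A − 2x_D = 0, so x_A = 239/6 − (1/3)x_D.
For D: ∂π/∂x_D = 250 − 4x_D − 2x_A = 0 ⇒ x_D = 62.5 − 0.5x_A.
Plugging x_D into A's best response: x_A = 239/6 − (1/3)(62.5 − 0.5x_A) ⇒ (5/6)x_A = 19, so x_A = 22.8.
Then x_D = 62.5 − 0.5·22.8 = 51.1.
Price P = 319 − 2·73.9 = 171.2.
A's profit: (171.2 − 80)·22.8 − (22.8)² = 1559.52.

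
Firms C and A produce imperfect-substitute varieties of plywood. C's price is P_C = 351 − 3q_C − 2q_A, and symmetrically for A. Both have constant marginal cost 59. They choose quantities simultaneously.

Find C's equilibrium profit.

3996.75

Firm C's profit: π = q_C(351 − 3q_C − 2q_A) − 59q_C.
∂π/∂q_C = 292 − 6q_C − 2q_A = 0 ⇒ q_C = 146/3 − (1/3)q_A.
By symmetry q_A = q_C; substituting into the reaction function, (4/3)q_C = 146/3 and q_C = 36.5.
P_C = 351 − 3·36.5 − 2·36.5 = 168.5.
Profit = (168.5 − 59)·36.5 = 3996.75.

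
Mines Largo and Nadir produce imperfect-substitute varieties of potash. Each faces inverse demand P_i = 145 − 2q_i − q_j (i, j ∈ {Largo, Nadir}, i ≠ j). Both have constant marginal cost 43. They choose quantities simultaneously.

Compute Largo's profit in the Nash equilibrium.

832.32

Mine Largo's profit: π = q_{Largo}(145 − 2q_{Largo} − q_{Nadir}) − 43q_{Largo}.
∂π/∂q_{Largo} = 102 − 4q_{Largo} − q_{Nadir} = 0 ⇒ q_{Largo} = 25.5 − 0.25q_{Nadir}.
By symmetry q_{Nadir} = q_{Largo}; substituting into the reaction function, 1.25q_{Largo} = 25.5 and q_{Largo} = 20.4.
P_{Largo} = 145 − 2·20.4 − 20.4 = 83.8.
Profit = (83.8 − 43)·20.4 = 832.32.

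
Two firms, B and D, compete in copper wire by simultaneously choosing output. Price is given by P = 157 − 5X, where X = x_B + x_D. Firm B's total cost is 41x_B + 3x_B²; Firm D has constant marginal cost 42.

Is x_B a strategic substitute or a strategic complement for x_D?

Firm B's profit: π = x_B(157 − 5(x_B + x_D)) − 41x_B − 3x_B².
∂π/∂x_B = 116 − 16x_B − 5x_D = 0, so x_B = 7.25 − 0.3125x_D.
The best-response slope dx_B/dx_D = −0.3125 < 0: the reaction function is downward-sloping, so the choices are strategic substitutes.

strategic substitutes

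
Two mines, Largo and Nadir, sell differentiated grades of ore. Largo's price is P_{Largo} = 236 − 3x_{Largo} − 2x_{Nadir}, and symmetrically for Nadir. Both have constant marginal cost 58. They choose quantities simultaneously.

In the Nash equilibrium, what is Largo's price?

Mine Largo's profit: π = x_{Largo}(236 − 3x_{Largo} − 2x_{Nadir}) − 58x_{Largo}.
∂π/∂x_{Largo} = 178 − 6x_{Largo} − 2x_{Nadir} = 0 ⇒ x_{Largo} = 89/3 − (1/3)x_{Nadir}.
By symmetry x_{Nadir} = x_{Largo}; substituting into the reaction function, (4/3)x_{Largo} = 89/3 and x_{Largo} = 22.25.
P_{Largo} = 236 − 3·22.25 − 2·22.25 = 124.75.

124.75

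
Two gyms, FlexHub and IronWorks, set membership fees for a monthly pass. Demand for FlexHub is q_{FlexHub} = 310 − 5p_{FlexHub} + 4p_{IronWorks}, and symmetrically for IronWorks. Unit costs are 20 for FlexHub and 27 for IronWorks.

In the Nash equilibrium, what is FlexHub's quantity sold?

250

FlexHub's profit: π = (p_{FlexHub} − 20)(310 − 5p_{FlexHub} + 4p_{IronWorks}).
∂π/∂p_{FlexHub} = 410 − 10p_{FlexHub} + 4p_{IronWorks} = 0 ⇒ p_{FlexHub} = 41 + 0.4p_{IronWorks}.
Similarly p_{IronWorks} = 44.5 + 0.4p_{FlexHub}.
Substituting the second reaction function into the first: p_{FlexHub} = 41 + 0.4(44.5 + 0.4p_{FlexHub}), which gives 0.84p_{FlexHub} = 58.8 ⇒ p_{FlexHub} = 70.
Then p_{IronWorks} = 44.5 + 0.4·70 = 72.5.
q_{FlexHub} = 310 − 5·70 + 4·72.5 = 250.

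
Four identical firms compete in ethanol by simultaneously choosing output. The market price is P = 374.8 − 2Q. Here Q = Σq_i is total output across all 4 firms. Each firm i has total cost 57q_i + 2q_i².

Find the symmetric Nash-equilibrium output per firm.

A representative firm's profit is π_i = q_i(374.8 − 2Q) − 57q_i − 2q_i², with Q = q_i + Σ_{j≠i} q_j.
First-order condition: 317.8 − 8q_i − 2Σ_{j≠i} q_j = 0.
In a symmetric equilibrium every firm chooses the same q, so Σ_{j≠i} q_j = 3q. The condition becomes 317.8 − 14q = 0, giving q = 317.8/14 = 22.7.

22.7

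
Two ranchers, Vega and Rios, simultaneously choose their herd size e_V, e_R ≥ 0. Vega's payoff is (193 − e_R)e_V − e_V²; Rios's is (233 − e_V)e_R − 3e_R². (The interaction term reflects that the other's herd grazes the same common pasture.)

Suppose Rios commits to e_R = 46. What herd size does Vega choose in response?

Expanding Vega's payoff: 193e_V − e_Re_V − e_V².
∂π/∂e_V = 193 − e_R − 2e_V = 0, so e_V = 96.5 − 0.5e_R.
At e_R = 46: e_V = 96.5 − 0.5·46 = 73.5.

73.5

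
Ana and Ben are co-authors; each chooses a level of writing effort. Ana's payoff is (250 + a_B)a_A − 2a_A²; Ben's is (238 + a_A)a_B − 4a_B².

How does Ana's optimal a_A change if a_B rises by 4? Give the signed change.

1

Expanding Ana's payoff: 250a_A + a_Ba_A − 2a_A².
∂π/∂a_A = 250 + a_B − 4a_A = 0, so a_A = 62.5 + 0.25a_B.
The reaction-function slope is 0.25, so a 4-unit rise in a_B moves a_A by 0.25 × 4 = 1. Ana's best response rises — the actions are strategic complements.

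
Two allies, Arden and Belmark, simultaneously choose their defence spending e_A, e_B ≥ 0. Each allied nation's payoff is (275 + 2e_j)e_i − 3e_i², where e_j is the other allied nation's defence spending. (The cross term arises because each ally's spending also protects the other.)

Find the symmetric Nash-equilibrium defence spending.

Arden's payoff is (275 + 2e_B)e_A − 3e_A².
∂π/∂e_A = 275 + 2e_B − 6e_A = 0, so e_A = 275/6 + (1/3)e_B.
Setting e_A = e_B in the reaction function: e_A = 275/6 + (1/3)e_A, so e_A = (275/6) / (2/3) = 68.75.

68.75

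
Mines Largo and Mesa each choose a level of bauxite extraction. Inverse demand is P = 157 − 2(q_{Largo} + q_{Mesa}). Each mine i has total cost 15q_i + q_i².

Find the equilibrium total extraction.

Mine Largo's profit: π = q_{Largo}(157 − 2(q_{Largo} + q_{Mesa})) − 15q_{Largo} − q_{Largo}².
∂π/∂q_{Largo} = 142 − 6q_{Largo} − 2q_{Mesa} = 0, so q_{Largo} = 71/3 − (1/3)q_{Mesa}.
By symmetry q_{Mesa} = q_{Largo}; substituting into the reaction function, (4/3)q_{Largo} = 71/3 and q_{Largo} = 17.75.
Total extraction: 17.75 + 17.75 = 35.5.

35.5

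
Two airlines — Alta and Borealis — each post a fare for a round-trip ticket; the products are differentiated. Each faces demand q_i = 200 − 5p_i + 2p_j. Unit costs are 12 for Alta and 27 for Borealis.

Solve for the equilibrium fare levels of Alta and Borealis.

Alta's profit: π = (p_{Alta} − 12)(200 − 5p_{Alta} + 2p_{Borealis}).
∂π/∂p_{Alta} = 260 − 10p_{Alta} + 2p_{Borealis} = 0 ⇒ p_{Alta} = 26 + 0.2p_{Borealis}.
Similarly p_{Borealis} = 33.5 + 0.2p_{Alta}.
Solving the two reaction functions simultaneously: (1 − (0.2)(0.2))p_{Alta} = 26 + 0.2·33.5, so 0.96p_{Alta} = 32.7 and p_{Alta} = 34.0625.
Then p_{Borealis} = 33.5 + 0.2·34.0625 = 40.3125.

34.0625, 40.3125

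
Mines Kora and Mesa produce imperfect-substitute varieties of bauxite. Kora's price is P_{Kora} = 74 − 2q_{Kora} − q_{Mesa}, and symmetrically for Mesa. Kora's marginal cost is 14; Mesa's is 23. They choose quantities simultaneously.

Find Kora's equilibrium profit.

317.52

Mine Kora's profit: π = q_{Kora}(74 − 2q_{Kora} − q_{Mesa}) − 14q_{Kora}.
∂π/∂q_{Kora} = 60 − 4q_{Kora} − q_{Mesa} = 0 ⇒ q_{Kora} = 15 − 0.25q_{Mesa}.
Similarly q_{Mesa} = 12.75 − 0.25q_{Kora}.
Plugging q_{Mesa} into Kora's best response: q_{Kora} = 15 − 0.25(12.75 − 0.25q_{Kora}) ⇒ 0.9375q_{Kora} = 11.8125, so q_{Kora} = 12.6.
Then q_{Mesa} = 12.75 − 0.25·12.6 = 9.6.
P_{Kora} = 74 − 2·12.6 − 9.6 = 39.2.
Profit = (39.2 − 14)·12.6 = 317.52.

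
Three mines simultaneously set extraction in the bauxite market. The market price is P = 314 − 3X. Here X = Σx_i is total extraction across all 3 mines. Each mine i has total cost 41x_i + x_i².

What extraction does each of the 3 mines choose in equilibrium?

19.5

A representative mine's profit is π_i = x_i(314 − 3X) − 41x_i − x_i², with X = x_i + Σ_{j≠i} x_j.
First-order condition: 273 − 8x_i − 3Σ_{j≠i} x_j = 0.
Imposing symmetry (x_j = x for all j) turns Σ_{j≠i} x_j into 2x, so 273 = 14x and x = 19.5.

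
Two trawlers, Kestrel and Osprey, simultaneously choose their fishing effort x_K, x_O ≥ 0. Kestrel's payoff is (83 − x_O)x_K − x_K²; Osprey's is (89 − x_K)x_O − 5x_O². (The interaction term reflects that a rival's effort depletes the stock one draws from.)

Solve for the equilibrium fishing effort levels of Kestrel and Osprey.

39, 5

Expanding Kestrel's payoff: 83x_K − x_Ox_K − x_K².
∂π/∂x_K = 83 − x_O − 2x_K = 0, so x_K = 41.5 − 0.5x_O.
Likewise for Osprey: x_O = 8.9 − 0.1x_K.
Solving the two reaction functions simultaneously: (1 − (−0.5)(−0.1))x_K = 41.5 − 0.5·8.9, so 0.95x_K = 37.05 and x_K = 39.
Then x_O = 8.9 − 0.1·39 = 5.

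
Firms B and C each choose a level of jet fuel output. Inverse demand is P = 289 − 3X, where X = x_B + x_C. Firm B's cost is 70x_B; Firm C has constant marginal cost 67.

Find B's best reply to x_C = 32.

Firm B's profit: π = x_B(289 − 3(x_B + x_C)) − 70x_B.
∂π/∂x_B = 219 − 6x_B − 3x_C = 0, so x_B = 36.5 − 0.5x_C.
At x_C = 32: x_B = 36.5 − 0.5·32 = 20.5.

20.5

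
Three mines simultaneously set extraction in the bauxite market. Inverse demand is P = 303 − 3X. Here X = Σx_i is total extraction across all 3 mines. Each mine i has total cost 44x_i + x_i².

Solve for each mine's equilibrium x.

A representative mine's profit is π_i = x_i(303 − 3X) − 44x_i − x_i², with X = x_i + Σ_{j≠i} x_j.
First-order condition: 259 − 8x_i − 3Σ_{j≠i} x_j = 0.
In a symmetric equilibrium every mine chooses the same x, so Σ_{j≠i} x_j = 2x. The condition becomes 259 − 14x = 0, giving x = 259/14 = 18.5.

18.5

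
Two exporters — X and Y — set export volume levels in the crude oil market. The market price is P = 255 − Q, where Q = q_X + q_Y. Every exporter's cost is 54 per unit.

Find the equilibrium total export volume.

Exporter X's profit: π = q_X(255 − (q_X + q_Y)) − 54q_X.
∂π/∂q_X = 201 − 2q_X − q_Y = 0, so q_X = 100.5 − 0.5q_Y.
The game is symmetric, so in equilibrium q_Y = q_X: the reaction function gives 1.5q_X = 100.5, hence q_X = 67.
Total export volume: 67 + 67 = 134.

134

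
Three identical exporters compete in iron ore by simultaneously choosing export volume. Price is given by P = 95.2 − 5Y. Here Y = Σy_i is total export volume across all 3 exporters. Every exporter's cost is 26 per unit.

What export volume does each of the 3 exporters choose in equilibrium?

3.46

A representative exporter's profit is π_i = y_i(95.2 − 5Y) − 26y_i, with Y = y_i + Σ_{j≠i} y_j.
First-order condition: 69.2 − 10y_i − 5Σ_{j≠i} y_j = 0.
Imposing symmetry (y_j = y for all j) turns Σ_{j≠i} y_j into 2y, so 69.2 = 20y and y = 3.46.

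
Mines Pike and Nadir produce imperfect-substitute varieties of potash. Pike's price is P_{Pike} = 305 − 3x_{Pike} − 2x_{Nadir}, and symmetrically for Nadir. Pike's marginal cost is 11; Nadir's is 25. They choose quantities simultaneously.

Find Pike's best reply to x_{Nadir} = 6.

Mine Pike's profit: π = x_{Pike}(305 − 3x_{Pike} − 2x_{Nadir}) − 11x_{Pike}.
∂π/∂x_{Pike} = 294 − 6x_{Pike} − 2x_{Nadir} = 0 ⇒ x_{Pike} = 49 − (1/3)x_{Nadir}.
At x_{Nadir} = 6: x_{Pike} = 49 − (1/3)·6 = 47.

47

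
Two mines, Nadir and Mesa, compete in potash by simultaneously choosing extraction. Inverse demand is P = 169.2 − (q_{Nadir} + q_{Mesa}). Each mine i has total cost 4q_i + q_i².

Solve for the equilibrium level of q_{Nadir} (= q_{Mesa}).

33.04

Mine Nadir's profit: π = q_{Nadir}(169.2 − (q_{Nadir} + q_{Mesa})) − 4q_{Nadir} − q_{Nadir}².
∂π/∂q_{Nadir} = 165.2 − 4q_{Nadir} − q_{Mesa} = 0, so q_{Nadir} = 41.3 − 0.25q_{Mesa}.
The game is symmetric, so in equilibrium q_{Mesa} = q_{Nadir}: the reaction function gives 1.25q_{Nadir} = 41.3, hence q_{Nadir} = 33.04.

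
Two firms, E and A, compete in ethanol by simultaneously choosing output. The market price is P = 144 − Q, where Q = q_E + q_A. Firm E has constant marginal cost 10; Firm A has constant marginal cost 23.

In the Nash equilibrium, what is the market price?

59

Firm E's profit: π = q_E(144 − (q_E + q_A)) − 10q_E.
∂π/∂q_E = 134 − 2q_E − q_A = 0, so q_E = 67 − 0.5q_A.
By the same steps for A: q_A = 60.5 − 0.5q_E.
Substituting the second reaction function into the first: q_E = 67 − 0.5(60.5 − 0.5q_E), which gives 0.75q_E = 36.75 ⇒ q_E = 49.
Then q_A = 60.5 − 0.5·49 = 36.
Equilibrium price: P = 144 − 85 = 59.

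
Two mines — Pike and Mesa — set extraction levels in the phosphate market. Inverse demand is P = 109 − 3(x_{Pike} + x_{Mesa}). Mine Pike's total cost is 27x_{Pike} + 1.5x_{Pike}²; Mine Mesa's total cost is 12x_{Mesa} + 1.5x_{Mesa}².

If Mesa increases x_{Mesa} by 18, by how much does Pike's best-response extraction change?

-6

Mine Pike's profit: π = x_{Pike}(109 − 3(x_{Pike} + x_{Mesa})) − 27x_{Pike} − 1.5x_{Pike}².
∂π/∂x_{Pike} = 82 − 9x_{Pike} − 3x_{Mesa} = 0, so x_{Pike} = 82/9 − (1/3)x_{Mesa}.
The reaction-function slope is −1/3, so an 18-unit rise in x_{Mesa} moves x_{Pike} by −1/3 × 18 = −6. Pike's best response falls — the actions are strategic substitutes.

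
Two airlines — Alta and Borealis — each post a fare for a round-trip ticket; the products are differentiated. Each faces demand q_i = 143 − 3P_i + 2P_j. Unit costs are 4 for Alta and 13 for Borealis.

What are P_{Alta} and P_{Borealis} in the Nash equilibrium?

Alta's profit: π = (P_{Alta} − 4)(143 − 3P_{Alta} + 2P_{Borealis}).
∂π/∂P_{Alta} = 155 − 6P_{Alta} + 2P_{Borealis} = 0 ⇒ P_{Alta} = 155/6 + (1/3)P_{Borealis}.
Similarly P_{Borealis} = 91/3 + (1/3)P_{Alta}.
Plugging P_{Borealis} into Alta's best response: P_{Alta} = 155/6 + (1/3)(91/3 + (1/3)P_{Alta}) ⇒ (8/9)P_{Alta} = 647/18, so P_{Alta} = 40.4375.
Then P_{Borealis} = 91/3 + (1/3)·40.4375 = 43.8125.

40.4375, 43.8125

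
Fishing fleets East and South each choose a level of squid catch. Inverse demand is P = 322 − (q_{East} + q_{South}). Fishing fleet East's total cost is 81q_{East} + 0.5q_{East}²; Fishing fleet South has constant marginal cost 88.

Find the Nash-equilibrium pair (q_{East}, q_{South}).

49.6, 92.2

Fishing fleet East's profit: π = q_{East}(322 − (q_{East} + q_{South})) − 81q_{East} − 0.5q_{East}².
∂π/∂q_{East} = 241 − 3q_{East} − q_{South} = 0, so q_{East} = 241/3 − (1/3)q_{South}.
For South: ∂π/∂q_{South} = 234 − 2q_{South} − q_{East} = 0 ⇒ q_{South} = 117 − 0.5q_{East}.
Plugging q_{South} into East's best response: q_{East} = 241/3 − (1/3)(117 − 0.5q_{East}) ⇒ (5/6)q_{East} = 124/3, so q_{East} = 49.6.
Then q_{South} = 117 − 0.5·49.6 = 92.2.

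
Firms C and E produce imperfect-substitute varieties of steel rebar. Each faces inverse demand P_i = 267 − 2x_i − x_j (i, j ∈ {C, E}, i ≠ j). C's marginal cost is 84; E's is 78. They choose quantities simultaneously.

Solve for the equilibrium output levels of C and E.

36.2, 38.2

Firm C's profit: π = x_C(267 − 2x_C − x_E) − 84x_C.
∂π/∂x_C = 183 − 4x_C − x_E = 0 ⇒ x_C = 45.75 − 0.25x_E.
Similarly x_E = 47.25 − 0.25x_C.
Solving the two reaction functions simultaneously: (1 − (−0.25)(−0.25))x_C = 45.75 − 0.25·47.25, so 0.9375x_C = 33.9375 and x_C = 36.2.
Then x_E = 47.25 − 0.25·36.2 = 38.2.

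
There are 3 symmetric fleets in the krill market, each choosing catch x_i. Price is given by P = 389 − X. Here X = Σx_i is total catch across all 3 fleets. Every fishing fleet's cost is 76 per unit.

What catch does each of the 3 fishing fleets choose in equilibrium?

78.25

A representative fishing fleet's profit is π_i = x_i(389 − X) − 76x_i, with X = x_i + Σ_{j≠i} x_j.
First-order condition: 313 − 2x_i − Σ_{j≠i} x_j = 0.
In a symmetric equilibrium every fishing fleet chooses the same x, so Σ_{j≠i} x_j = 2x. The condition becomes 313 − 4x = 0, giving x = 313/4 = 78.25.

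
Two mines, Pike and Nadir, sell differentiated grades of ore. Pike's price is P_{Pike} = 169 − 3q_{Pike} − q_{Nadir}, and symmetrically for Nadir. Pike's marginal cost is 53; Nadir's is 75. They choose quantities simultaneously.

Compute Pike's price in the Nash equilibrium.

Mine Pike's profit: π = q_{Pike}(169 − 3q_{Pike} − q_{Nadir}) − 53q_{Pike}.
∂π/∂q_{Pike} = 116 − 6q_{Pike} − q_{Nadir} = 0 ⇒ q_{Pike} = 58/3 − (1/6)q_{Nadir}.
Similarly q_{Nadir} = 47/3 − (1/6)q_{Pike}.
Substituting the second reaction function into the first: q_{Pike} = 58/3 − (1/6)(47/3 − (1/6)q_{Pike}), which gives (35/36)q_{Pike} = 301/18 ⇒ q_{Pike} = 17.2.
Then q_{Nadir} = 47/3 − (1/6)·17.2 = 12.8.
P_{Pike} = 169 − 3·17.2 − 12.8 = 104.6.

104.6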